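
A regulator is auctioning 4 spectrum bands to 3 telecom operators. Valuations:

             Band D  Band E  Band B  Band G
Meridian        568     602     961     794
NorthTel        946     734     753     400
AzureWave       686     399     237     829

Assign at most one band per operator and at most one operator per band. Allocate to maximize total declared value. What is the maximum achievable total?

Optimal: Meridian→Band B ($961M), NorthTel→Band D ($946M), AzureWave→Band G ($829M) — total 961+946+829 = $2736M.
No other one-to-one assignment exceeds $2736M.

Max total: $2736M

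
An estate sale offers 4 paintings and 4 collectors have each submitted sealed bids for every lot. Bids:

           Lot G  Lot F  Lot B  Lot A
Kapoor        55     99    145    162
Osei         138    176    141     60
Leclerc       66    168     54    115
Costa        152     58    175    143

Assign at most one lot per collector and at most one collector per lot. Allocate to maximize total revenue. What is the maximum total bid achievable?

Optimal: Kapoor→Lot A ($162), Osei→Lot G ($138), Leclerc→Lot F ($168), Costa→Lot B ($175) — total 162+138+168+175 = $643.
Column-greedy (each lot in turn goes to its best remaining collector) gives $588, worse by 55.
Swapping Kapoor↔Leclerc (Kapoor→Lot F $99, Leclerc→Lot A $115) loses 116.

Maximum total: $643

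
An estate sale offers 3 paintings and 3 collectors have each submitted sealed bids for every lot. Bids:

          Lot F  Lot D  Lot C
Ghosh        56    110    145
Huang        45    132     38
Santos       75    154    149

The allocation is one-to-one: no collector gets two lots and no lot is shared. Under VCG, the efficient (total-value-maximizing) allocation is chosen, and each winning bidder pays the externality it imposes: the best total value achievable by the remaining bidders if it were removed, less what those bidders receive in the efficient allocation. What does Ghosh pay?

Efficient allocation: Ghosh→Lot C ($145), Huang→Lot D ($132), Santos→Lot F ($75); total welfare W = $352.
Ghosh receives Lot C at value $145, so the others get W − 145 = $207.
Without Ghosh: best allocation of the remaining 2 bidders over all 3 lots is Huang→Lot D ($132), Santos→Lot C ($149), total $281.
VCG payment = (others' best without Ghosh) − (others' welfare with Ghosh) = 281 − 207 = $74.

Ghosh pays $74.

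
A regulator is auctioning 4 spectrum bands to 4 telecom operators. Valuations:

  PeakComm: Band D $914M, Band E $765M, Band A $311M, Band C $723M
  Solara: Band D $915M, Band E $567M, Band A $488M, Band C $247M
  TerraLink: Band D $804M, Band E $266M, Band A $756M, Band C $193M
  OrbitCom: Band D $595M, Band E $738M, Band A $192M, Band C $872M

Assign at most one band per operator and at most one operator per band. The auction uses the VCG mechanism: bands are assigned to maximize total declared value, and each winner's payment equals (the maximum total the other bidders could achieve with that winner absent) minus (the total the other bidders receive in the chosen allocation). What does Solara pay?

Efficient allocation: PeakComm→Band E ($765M), Solara→Band D ($915M), TerraLink→Band A ($756M), OrbitCom→Band C ($872M); total welfare W = $3308M.
Solara receives Band D at value $915M, so the others get W − 915 = $2393M.
Without Solara: best allocation of the remaining 3 bidders over all 4 bands is PeakComm→Band D ($914M), TerraLink→Band A ($756M), OrbitCom→Band C ($872M), total $2542M.
VCG payment = (others' best without Solara) − (others' welfare with Solara) = 2542 − 2393 = $149M.

Solara pays $149M.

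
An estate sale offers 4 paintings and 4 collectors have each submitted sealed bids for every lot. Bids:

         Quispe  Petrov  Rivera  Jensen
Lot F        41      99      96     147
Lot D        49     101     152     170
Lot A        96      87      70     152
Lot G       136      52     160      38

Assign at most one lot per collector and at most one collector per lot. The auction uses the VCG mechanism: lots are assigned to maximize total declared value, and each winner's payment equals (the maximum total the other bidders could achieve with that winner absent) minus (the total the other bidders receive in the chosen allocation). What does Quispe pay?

Quispe pays $26.

Efficient allocation: Quispe→Lot G ($136), Petrov→Lot F ($99), Rivera→Lot D ($152), Jensen→Lot A ($152); total welfare W = $539.
Quispe receives Lot G at value $136, so the others get W − 136 = $403.
Without Quispe: best allocation of the remaining 3 bidders over all 4 lots is Petrov→Lot F ($99), Rivera→Lot G ($160), Jensen→Lot D ($170), total $429.
VCG payment = (others' best without Quispe) − (others' welfare with Quispe) = 429 − 403 = $26.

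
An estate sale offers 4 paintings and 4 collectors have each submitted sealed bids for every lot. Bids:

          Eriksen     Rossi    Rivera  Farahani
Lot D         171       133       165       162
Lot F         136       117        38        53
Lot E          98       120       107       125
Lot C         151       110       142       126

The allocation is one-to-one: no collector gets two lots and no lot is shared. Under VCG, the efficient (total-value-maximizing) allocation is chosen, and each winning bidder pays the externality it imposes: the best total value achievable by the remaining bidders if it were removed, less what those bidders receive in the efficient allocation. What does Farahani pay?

Farahani pays $38.

Efficient allocation: Eriksen→Lot F ($136), Rossi→Lot E ($120), Rivera→Lot C ($142), Farahani→Lot D ($162); total welfare W = $560.
Farahani receives Lot D at value $162, so the others get W − 162 = $398.
Without Farahani: best allocation of the remaining 3 bidders over all 4 lots is Eriksen→Lot C ($151), Rossi→Lot E ($120), Rivera→Lot D ($165), total $436.
VCG payment = (others' best without Farahani) − (others' welfare with Farahani) = 436 − 398 = $38.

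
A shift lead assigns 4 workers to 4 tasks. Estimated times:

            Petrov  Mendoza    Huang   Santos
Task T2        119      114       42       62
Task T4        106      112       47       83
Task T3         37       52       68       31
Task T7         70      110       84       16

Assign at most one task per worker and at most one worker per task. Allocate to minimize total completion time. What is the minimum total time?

This is the linear assignment problem.
Optimal: Petrov→Task T3 (37 min), Mendoza→Task T4 (112 min), Huang→Task T2 (42 min), Santos→Task T7 (16 min) — total 37+112+42+16 = 207 min.
Column-greedy (each task in turn goes to its cheapest remaining worker) gives 272 min, worse by 65.

Minimum total: 207 min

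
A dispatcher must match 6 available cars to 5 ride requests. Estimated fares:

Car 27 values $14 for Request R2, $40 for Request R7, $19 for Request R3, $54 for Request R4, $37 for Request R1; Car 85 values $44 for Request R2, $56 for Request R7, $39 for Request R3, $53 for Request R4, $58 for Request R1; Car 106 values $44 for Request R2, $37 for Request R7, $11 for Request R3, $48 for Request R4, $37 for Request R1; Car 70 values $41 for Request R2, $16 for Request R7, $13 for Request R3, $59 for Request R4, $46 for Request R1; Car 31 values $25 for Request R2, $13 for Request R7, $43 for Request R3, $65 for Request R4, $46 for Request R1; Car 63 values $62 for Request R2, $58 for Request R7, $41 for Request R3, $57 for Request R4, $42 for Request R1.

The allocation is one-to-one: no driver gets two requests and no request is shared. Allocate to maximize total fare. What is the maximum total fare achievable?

Optimal: Car 106→Request R2 ($44), Car 63→Request R7 ($58), Car 31→Request R3 ($43), Car 70→Request R4 ($59), Car 85→Request R1 ($58) — total 44+58+43+59+58 = $262.
Max-entry greedy (repeatedly take the single best remaining cell) gives $238, worse by 24.
No other one-to-one assignment exceeds $262.

Maximum total: $262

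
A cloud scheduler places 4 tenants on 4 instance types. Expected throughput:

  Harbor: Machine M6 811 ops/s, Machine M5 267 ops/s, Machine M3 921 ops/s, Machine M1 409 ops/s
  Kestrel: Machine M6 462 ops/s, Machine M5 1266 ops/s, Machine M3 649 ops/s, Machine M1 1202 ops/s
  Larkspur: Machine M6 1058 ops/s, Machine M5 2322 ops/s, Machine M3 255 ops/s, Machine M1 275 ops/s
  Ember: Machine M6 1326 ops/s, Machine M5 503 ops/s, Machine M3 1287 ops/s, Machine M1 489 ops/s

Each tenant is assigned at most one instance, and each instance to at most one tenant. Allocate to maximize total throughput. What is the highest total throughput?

Maximum total: 5771 ops/s

Optimal: Harbor→Machine M3 (921 ops/s), Kestrel→Machine M1 (1202 ops/s), Larkspur→Machine M5 (2322 ops/s), Ember→Machine M6 (1326 ops/s) — total 921+1202+2322+1326 = 5771 ops/s.
Row-greedy (each tenant in turn takes its best remaining instance) gives 3734 ops/s, worse by 2037.
Checked against all permutations: 5771 ops/s is optimal.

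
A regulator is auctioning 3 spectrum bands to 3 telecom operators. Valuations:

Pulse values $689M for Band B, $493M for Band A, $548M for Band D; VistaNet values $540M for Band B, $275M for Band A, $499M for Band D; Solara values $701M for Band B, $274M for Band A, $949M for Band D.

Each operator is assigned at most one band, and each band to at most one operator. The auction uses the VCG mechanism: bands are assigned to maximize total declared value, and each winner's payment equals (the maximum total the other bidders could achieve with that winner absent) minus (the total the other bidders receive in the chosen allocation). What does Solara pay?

Solara pays $155M.

Efficient allocation: Pulse→Band A ($493M), VistaNet→Band B ($540M), Solara→Band D ($949M); total welfare W = $1982M.
Solara receives Band D at value $949M, so the others get W − 949 = $1033M.
Without Solara: best allocation of the remaining 2 bidders over all 3 bands is Pulse→Band B ($689M), VistaNet→Band D ($499M), total $1188M.
VCG payment = (others' best without Solara) − (others' welfare with Solara) = 1188 − 1033 = $155M.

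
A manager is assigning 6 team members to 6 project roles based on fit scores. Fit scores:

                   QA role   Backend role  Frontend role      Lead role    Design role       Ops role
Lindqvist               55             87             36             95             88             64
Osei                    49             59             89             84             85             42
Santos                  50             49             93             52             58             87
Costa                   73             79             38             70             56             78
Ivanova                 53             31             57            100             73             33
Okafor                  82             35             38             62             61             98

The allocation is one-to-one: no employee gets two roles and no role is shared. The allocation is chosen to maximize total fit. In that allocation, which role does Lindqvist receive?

This is the linear assignment problem.
Optimal: Lindqvist→Backend role (87 pts), Osei→Design role (85 pts), Santos→Frontend role (93 pts), Costa→QA role (73 pts), Ivanova→Lead role (100 pts), Okafor→Ops role (98 pts) — total 87+85+93+73+100+98 = 536 pts.
Column-greedy (each role in turn goes to its best remaining employee) gives 525 pts, worse by 11.
Next-best assignment: Lindqvist→Backend role, Osei→Design role, Santos→Frontend role, Costa→Ops role, Ivanova→Lead role, Okafor→QA role = 525 pts.
Lindqvist's own top role is Lead role (95 pts), but forcing Lindqvist→Lead role and reassigning the rest optimally gives only 505 pts — worse by 31.

Lindqvist receives Backend role.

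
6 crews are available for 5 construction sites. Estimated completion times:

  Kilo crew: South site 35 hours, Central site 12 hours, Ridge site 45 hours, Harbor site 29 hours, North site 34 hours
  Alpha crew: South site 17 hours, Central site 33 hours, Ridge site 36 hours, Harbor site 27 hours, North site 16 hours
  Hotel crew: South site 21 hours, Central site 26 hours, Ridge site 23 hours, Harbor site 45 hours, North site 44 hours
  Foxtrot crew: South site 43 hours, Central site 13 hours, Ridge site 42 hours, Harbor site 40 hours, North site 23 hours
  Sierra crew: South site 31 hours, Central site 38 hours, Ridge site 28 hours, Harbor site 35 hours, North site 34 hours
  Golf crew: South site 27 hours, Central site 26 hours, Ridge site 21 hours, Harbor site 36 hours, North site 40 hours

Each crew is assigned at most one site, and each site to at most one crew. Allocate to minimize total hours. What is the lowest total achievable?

This is the linear assignment problem.
Optimal: Hotel crew→South site (21 hours), Foxtrot crew→Central site (13 hours), Golf crew→Ridge site (21 hours), Kilo crew→Harbor site (29 hours), Alpha crew→North site (16 hours) — total 21+13+21+29+16 = 100 hours.
Column-greedy (each site in turn goes to its cheapest remaining crew) gives 108 hours, worse by 8.
Checked against all permutations: 100 hours is optimal.

Minimum total: 100 hours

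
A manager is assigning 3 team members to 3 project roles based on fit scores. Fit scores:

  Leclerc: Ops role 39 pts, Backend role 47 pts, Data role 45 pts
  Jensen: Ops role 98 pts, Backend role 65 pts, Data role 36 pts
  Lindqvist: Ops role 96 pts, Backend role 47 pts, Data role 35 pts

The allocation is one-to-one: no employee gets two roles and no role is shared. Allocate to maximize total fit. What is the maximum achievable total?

Treat this as an assignment problem: match each employee to one role.
Optimal: Leclerc→Data role (45 pts), Jensen→Backend role (65 pts), Lindqvist→Ops role (96 pts) — total 45+65+96 = 206 pts.
Max-entry greedy (repeatedly take the single best remaining cell) gives 180 pts, worse by 26.
Next-best assignment: Leclerc→Data role, Jensen→Ops role, Lindqvist→Backend role = 190 pts.
Checked against all permutations: 206 pts is optimal.

Max total: 206 pts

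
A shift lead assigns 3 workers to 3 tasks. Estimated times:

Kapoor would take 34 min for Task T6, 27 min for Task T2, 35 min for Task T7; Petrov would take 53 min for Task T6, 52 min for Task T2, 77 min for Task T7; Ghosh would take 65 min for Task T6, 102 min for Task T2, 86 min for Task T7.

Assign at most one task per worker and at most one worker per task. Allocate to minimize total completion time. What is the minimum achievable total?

Minimum total: 152 min

Optimal: Kapoor→Task T7 (35 min), Petrov→Task T2 (52 min), Ghosh→Task T6 (65 min) — total 35+52+65 = 152 min.
Column-greedy (each task in turn goes to its cheapest remaining worker) gives 172 min, worse by 20.
Swapping Ghosh↔Petrov (Ghosh→Task T2 102 min, Petrov→Task T6 53 min) adds 38.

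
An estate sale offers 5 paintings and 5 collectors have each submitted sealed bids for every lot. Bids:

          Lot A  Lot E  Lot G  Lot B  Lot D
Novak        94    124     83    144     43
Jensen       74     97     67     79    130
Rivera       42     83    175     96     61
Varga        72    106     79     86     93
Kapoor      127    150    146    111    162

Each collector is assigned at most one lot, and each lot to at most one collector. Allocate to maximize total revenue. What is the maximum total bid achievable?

Maximum total: $682

Optimal: Novak→Lot B ($144), Jensen→Lot D ($130), Rivera→Lot G ($175), Varga→Lot E ($106), Kapoor→Lot A ($127) — total 144+130+175+106+127 = $682.
Column-greedy (each lot in turn goes to its best remaining collector) gives $642, worse by 40.
Next-best assignment: Novak→Lot B, Jensen→Lot D, Rivera→Lot G, Varga→Lot A, Kapoor→Lot E = $671.
Swapping Novak↔Rivera (Novak→Lot G $83, Rivera→Lot B $96) loses 140.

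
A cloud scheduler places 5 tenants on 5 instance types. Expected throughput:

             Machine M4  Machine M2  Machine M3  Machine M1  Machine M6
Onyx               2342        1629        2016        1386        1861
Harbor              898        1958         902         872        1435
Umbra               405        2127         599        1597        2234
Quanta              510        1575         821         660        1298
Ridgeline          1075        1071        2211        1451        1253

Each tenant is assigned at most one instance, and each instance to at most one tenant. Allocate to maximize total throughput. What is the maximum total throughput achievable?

Optimal: Onyx→Machine M4 (2342 ops/s), Harbor→Machine M2 (1958 ops/s), Umbra→Machine M1 (1597 ops/s), Quanta→Machine M6 (1298 ops/s), Ridgeline→Machine M3 (2211 ops/s) — total 2342+1958+1597+1298+2211 = 9406 ops/s.
Column-greedy (each instance in turn goes to its best remaining tenant) gives 8850 ops/s, worse by 556.
Swapping Onyx↔Quanta (Onyx→Machine M6 1861 ops/s, Quanta→Machine M4 510 ops/s) loses 1269.
Every other assignment is strictly worse.

Max total: 9406 ops/s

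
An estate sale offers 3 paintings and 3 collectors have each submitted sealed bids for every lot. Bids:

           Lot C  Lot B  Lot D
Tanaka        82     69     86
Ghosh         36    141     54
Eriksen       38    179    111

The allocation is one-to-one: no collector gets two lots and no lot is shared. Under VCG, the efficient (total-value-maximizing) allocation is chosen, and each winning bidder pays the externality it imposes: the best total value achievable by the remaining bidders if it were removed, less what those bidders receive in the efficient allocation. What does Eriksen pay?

Eriksen pays $4.

Efficient allocation: Tanaka→Lot C ($82), Ghosh→Lot B ($141), Eriksen→Lot D ($111); total welfare W = $334.
Eriksen receives Lot D at value $111, so the others get W − 111 = $223.
Without Eriksen: best allocation of the remaining 2 bidders over all 3 lots is Tanaka→Lot D ($86), Ghosh→Lot B ($141), total $227.
VCG payment = (others' best without Eriksen) − (others' welfare with Eriksen) = 227 − 223 = $4.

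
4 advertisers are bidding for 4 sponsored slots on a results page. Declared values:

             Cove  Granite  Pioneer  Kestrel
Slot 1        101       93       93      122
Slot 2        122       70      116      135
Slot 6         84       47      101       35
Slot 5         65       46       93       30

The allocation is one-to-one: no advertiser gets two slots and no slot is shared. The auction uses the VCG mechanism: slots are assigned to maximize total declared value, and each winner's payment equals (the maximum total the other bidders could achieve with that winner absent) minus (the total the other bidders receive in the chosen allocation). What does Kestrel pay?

Kestrel pays $46.

Efficient allocation: Cove→Slot 6 ($84), Granite→Slot 1 ($93), Pioneer→Slot 5 ($93), Kestrel→Slot 2 ($135); total welfare W = $405.
Kestrel receives Slot 2 at value $135, so the others get W − 135 = $270.
Without Kestrel: best allocation of the remaining 3 bidders over all 4 slots is Cove→Slot 2 ($122), Granite→Slot 1 ($93), Pioneer→Slot 6 ($101), total $316.
VCG payment = (others' best without Kestrel) − (others' welfare with Kestrel) = 316 − 270 = $46.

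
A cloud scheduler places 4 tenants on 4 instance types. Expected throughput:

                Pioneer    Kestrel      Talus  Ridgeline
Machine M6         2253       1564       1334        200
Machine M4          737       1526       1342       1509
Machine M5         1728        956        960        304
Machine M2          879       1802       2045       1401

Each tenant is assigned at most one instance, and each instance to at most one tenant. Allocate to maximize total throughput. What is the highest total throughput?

Max total: 6846 ops/s

Treat this as an assignment problem: match each tenant to one instance.
Optimal: Pioneer→Machine M5 (1728 ops/s), Kestrel→Machine M6 (1564 ops/s), Talus→Machine M2 (2045 ops/s), Ridgeline→Machine M4 (1509 ops/s) — total 1728+1564+2045+1509 = 6846 ops/s.
Max-entry greedy (repeatedly take the single best remaining cell) gives 6128 ops/s, worse by 718.
Next-best assignment: Pioneer→Machine M6, Kestrel→Machine M5, Talus→Machine M2, Ridgeline→Machine M4 = 6763 ops/s.
Swapping Talus↔Pioneer (Talus→Machine M5 960 ops/s, Pioneer→Machine M2 879 ops/s) loses 1934.
No other one-to-one assignment exceeds 6846 ops/s.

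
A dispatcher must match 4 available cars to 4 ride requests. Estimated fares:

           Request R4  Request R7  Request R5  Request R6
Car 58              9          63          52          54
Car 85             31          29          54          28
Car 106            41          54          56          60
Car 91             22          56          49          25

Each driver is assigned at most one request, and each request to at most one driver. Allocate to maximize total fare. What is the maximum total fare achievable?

Max total: $205

Treat this as an assignment problem: match each driver to one request.
Optimal: Car 58→Request R6 ($54), Car 85→Request R5 ($54), Car 106→Request R4 ($41), Car 91→Request R7 ($56) — total 54+54+41+56 = $205.
Max-entry greedy (repeatedly take the single best remaining cell) gives $199, worse by 6.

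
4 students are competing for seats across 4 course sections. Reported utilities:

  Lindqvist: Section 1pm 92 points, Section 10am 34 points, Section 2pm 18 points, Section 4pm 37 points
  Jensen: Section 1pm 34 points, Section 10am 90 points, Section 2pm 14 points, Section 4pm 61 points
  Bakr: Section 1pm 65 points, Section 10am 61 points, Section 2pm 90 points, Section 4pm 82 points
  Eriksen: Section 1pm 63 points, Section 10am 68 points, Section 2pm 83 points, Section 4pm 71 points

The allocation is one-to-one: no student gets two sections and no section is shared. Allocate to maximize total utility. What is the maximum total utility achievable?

Max total: 347 points

Optimal: Lindqvist→Section 1pm (92 points), Jensen→Section 10am (90 points), Bakr→Section 4pm (82 points), Eriksen→Section 2pm (83 points) — total 92+90+82+83 = 347 points.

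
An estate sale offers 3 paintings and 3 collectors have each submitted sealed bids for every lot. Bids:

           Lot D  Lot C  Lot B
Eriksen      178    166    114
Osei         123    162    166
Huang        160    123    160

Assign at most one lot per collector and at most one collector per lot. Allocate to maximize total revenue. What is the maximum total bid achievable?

This is the linear assignment problem.
Optimal: Eriksen→Lot D ($178), Osei→Lot C ($162), Huang→Lot B ($160) — total 178+162+160 = $500.
Row-greedy (each collector in turn takes its best remaining lot) gives $467, worse by 33.

Max total: $500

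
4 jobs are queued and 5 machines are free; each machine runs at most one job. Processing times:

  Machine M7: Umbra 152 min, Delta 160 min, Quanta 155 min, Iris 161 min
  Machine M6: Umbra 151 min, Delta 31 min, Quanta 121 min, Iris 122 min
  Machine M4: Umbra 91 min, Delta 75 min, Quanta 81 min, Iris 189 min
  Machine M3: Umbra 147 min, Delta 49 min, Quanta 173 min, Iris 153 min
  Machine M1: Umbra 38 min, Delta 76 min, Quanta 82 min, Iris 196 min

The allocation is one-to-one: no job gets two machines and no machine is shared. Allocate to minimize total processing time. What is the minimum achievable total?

Min total: 290 min

Optimal: Umbra→Machine M1 (38 min), Delta→Machine M3 (49 min), Quanta→Machine M4 (81 min), Iris→Machine M6 (122 min) — total 38+49+81+122 = 290 min.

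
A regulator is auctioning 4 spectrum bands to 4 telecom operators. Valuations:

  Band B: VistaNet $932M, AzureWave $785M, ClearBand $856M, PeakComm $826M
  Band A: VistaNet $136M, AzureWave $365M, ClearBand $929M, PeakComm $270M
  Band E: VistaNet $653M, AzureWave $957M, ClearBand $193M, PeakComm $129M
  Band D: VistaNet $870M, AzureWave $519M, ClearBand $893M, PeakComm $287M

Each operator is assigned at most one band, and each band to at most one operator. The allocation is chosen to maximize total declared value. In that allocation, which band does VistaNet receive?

Optimal: VistaNet→Band D ($870M), AzureWave→Band E ($957M), ClearBand→Band A ($929M), PeakComm→Band B ($826M) — total 870+957+929+826 = $3582M.
Max-entry greedy (repeatedly take the single best remaining cell) gives $3105M, worse by 477.
Next-best assignment: VistaNet→Band B, AzureWave→Band E, ClearBand→Band A, PeakComm→Band D = $3105M.
Swapping ClearBand↔VistaNet (ClearBand→Band D $893M, VistaNet→Band A $136M) loses 770.
Every other assignment is strictly worse.
VistaNet's own top band is Band B ($932M), but forcing VistaNet→Band B and reassigning the rest optimally gives only $3105M — worse by 477.

VistaNet receives Band D.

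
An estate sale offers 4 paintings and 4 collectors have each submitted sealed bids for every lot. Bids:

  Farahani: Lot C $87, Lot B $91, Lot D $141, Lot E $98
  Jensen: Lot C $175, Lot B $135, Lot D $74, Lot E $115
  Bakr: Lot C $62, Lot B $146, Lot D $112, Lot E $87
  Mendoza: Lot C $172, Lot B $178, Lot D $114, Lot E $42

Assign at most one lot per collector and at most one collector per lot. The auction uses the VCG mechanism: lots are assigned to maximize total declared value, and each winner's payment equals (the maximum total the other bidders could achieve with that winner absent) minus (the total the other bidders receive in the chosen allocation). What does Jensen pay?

Jensen pays $53.

Efficient allocation: Farahani→Lot D ($141), Jensen→Lot C ($175), Bakr→Lot E ($87), Mendoza→Lot B ($178); total welfare W = $581.
Jensen receives Lot C at value $175, so the others get W − 175 = $406.
Without Jensen: best allocation of the remaining 3 bidders over all 4 lots is Farahani→Lot D ($141), Bakr→Lot B ($146), Mendoza→Lot C ($172), total $459.
VCG payment = (others' best without Jensen) − (others' welfare with Jensen) = 459 − 406 = $53.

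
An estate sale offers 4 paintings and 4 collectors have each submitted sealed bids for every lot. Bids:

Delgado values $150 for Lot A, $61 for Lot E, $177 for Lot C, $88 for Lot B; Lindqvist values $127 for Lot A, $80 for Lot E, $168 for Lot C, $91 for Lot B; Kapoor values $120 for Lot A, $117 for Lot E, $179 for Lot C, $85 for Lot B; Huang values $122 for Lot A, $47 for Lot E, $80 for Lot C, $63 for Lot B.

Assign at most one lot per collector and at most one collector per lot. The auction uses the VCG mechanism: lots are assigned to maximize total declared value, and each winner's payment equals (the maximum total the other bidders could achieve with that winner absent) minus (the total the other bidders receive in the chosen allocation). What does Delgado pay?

Delgado pays $77.

Efficient allocation: Delgado→Lot C ($177), Lindqvist→Lot B ($91), Kapoor→Lot E ($117), Huang→Lot A ($122); total welfare W = $507.
Delgado receives Lot C at value $177, so the others get W − 177 = $330.
Without Delgado: best allocation of the remaining 3 bidders over all 4 lots is Lindqvist→Lot C ($168), Kapoor→Lot E ($117), Huang→Lot A ($122), total $407.
VCG payment = (others' best without Delgado) − (others' welfare with Delgado) = 407 − 330 = $77.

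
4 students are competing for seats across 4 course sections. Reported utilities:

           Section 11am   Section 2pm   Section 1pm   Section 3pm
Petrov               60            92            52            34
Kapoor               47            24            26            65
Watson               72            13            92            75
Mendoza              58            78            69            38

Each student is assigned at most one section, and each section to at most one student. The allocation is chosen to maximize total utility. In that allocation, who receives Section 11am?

Optimal: Petrov→Section 2pm (92 points), Kapoor→Section 3pm (65 points), Watson→Section 1pm (92 points), Mendoza→Section 11am (58 points) — total 92+65+92+58 = 307 points.
Column-greedy (each section in turn goes to its best remaining student) gives 298 points, worse by 9.
Swapping Petrov↔Watson (Petrov→Section 1pm 52 points, Watson→Section 2pm 13 points) loses 119.
Every other assignment is strictly worse.
Mendoza's own top section is Section 2pm (78 points), but forcing Mendoza→Section 2pm and reassigning the rest optimally gives only 295 points — worse by 12.

Mendoza receives Section 11am.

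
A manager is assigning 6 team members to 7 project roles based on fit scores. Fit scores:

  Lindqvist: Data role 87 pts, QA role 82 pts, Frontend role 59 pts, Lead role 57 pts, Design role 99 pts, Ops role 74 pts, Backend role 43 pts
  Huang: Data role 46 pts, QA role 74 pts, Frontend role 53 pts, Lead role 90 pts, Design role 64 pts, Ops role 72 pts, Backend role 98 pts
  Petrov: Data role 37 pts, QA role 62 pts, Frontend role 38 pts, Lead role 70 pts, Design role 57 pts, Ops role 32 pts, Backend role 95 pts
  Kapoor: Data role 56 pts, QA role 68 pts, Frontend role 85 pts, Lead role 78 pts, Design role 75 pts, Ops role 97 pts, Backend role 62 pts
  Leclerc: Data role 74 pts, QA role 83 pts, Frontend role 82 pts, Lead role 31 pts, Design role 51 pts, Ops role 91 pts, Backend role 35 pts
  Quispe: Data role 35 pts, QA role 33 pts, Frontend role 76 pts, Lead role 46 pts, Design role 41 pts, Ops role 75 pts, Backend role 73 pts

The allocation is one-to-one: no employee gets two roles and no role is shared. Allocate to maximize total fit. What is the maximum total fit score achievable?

Optimal: Lindqvist→Design role (99 pts), Huang→Lead role (90 pts), Petrov→Backend role (95 pts), Kapoor→Ops role (97 pts), Leclerc→QA role (83 pts), Quispe→Frontend role (76 pts) — total 99+90+95+97+83+76 = 540 pts.
Next-best assignment: Lindqvist→Design role, Huang→Lead role, Petrov→Backend role, Kapoor→Ops role, Leclerc→Data role, Quispe→Frontend role = 531 pts.

Max total: 540 pts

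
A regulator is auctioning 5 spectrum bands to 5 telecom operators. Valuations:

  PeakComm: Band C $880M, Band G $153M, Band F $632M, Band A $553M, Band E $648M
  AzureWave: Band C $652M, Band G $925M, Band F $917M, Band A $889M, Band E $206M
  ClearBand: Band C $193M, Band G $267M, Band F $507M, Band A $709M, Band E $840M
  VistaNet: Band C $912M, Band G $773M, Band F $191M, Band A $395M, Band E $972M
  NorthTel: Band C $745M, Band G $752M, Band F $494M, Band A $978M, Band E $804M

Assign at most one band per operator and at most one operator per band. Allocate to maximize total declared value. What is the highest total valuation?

Maximum total: $4388M

Treat this as an assignment problem: match each operator to one band.
Optimal: PeakComm→Band C ($880M), AzureWave→Band F ($917M), ClearBand→Band E ($840M), VistaNet→Band G ($773M), NorthTel→Band A ($978M) — total 880+917+840+773+978 = $4388M.
Column-greedy (each band in turn goes to its best remaining operator) gives $4287M, worse by 101.
Next-best assignment: PeakComm→Band F, AzureWave→Band G, ClearBand→Band E, VistaNet→Band C, NorthTel→Band A = $4287M.
Swapping PeakComm↔NorthTel (PeakComm→Band A $553M, NorthTel→Band C $745M) loses 560.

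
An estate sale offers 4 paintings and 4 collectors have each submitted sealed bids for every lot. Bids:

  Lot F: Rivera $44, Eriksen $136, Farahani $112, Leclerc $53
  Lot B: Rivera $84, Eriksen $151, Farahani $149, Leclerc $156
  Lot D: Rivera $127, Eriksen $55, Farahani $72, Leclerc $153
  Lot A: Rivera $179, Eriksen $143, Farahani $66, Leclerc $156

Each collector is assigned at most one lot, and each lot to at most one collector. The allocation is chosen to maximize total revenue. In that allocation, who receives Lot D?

This is the linear assignment problem.
Optimal: Rivera→Lot A ($179), Eriksen→Lot F ($136), Farahani→Lot B ($149), Leclerc→Lot D ($153) — total 179+136+149+153 = $617.
Column-greedy (each lot in turn goes to its best remaining collector) gives $485, worse by 132.
No other one-to-one assignment exceeds $617.
Leclerc's own top lot is Lot B ($156), but forcing Leclerc→Lot B and reassigning the rest optimally gives only $543 — worse by 74.

Leclerc receives Lot D.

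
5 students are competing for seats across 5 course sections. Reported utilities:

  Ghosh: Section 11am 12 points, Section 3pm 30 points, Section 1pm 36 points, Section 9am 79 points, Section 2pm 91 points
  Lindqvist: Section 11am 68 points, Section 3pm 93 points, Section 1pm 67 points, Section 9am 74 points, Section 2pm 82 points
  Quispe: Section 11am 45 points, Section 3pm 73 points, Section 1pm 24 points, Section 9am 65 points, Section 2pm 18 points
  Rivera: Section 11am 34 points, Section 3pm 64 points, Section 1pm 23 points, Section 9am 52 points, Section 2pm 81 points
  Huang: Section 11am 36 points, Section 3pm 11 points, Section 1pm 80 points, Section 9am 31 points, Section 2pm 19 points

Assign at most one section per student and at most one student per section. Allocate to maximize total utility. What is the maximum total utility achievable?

Optimal: Ghosh→Section 9am (79 points), Lindqvist→Section 11am (68 points), Quispe→Section 3pm (73 points), Rivera→Section 2pm (81 points), Huang→Section 1pm (80 points) — total 79+68+73+81+80 = 381 points.
Max-entry greedy (repeatedly take the single best remaining cell) gives 363 points, worse by 18.
Next-best assignment: Ghosh→Section 9am, Lindqvist→Section 3pm, Quispe→Section 11am, Rivera→Section 2pm, Huang→Section 1pm = 378 points.

Maximum total: 381 points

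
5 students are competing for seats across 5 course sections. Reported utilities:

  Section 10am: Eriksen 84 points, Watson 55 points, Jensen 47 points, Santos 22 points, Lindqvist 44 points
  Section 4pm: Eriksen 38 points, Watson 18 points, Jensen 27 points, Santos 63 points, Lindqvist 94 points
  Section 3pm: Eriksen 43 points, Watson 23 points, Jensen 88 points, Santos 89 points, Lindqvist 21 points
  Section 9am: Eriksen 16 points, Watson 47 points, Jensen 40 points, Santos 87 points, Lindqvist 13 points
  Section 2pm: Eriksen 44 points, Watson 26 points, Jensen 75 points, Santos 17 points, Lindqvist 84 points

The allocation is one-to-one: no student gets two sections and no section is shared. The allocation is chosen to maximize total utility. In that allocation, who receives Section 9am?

Optimal: Eriksen→Section 10am (84 points), Watson→Section 9am (47 points), Jensen→Section 2pm (75 points), Santos→Section 3pm (89 points), Lindqvist→Section 4pm (94 points) — total 84+47+75+89+94 = 389 points.
Row-greedy (each student in turn takes its best remaining section) gives 366 points, worse by 23.
Next-best assignment: Eriksen→Section 10am, Watson→Section 2pm, Jensen→Section 3pm, Santos→Section 9am, Lindqvist→Section 4pm = 379 points.
Watson's own top section is Section 10am (55 points), but forcing Watson→Section 10am and reassigning the rest optimally gives only 368 points — worse by 21.

Watson receives Section 9am.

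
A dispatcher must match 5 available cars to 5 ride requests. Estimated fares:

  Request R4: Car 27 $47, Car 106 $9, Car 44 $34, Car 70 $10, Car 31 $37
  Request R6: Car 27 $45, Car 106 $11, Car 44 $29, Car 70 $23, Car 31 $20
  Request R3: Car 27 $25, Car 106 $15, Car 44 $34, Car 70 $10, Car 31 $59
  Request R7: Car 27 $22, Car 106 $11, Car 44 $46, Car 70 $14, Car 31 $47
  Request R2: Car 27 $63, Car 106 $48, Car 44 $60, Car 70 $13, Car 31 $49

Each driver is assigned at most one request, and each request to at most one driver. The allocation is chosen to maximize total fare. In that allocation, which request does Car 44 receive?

Car 44 receives Request R7.

Treat this as an assignment problem: match each driver to one request.
Optimal: Car 27→Request R4 ($47), Car 106→Request R2 ($48), Car 44→Request R7 ($46), Car 70→Request R6 ($23), Car 31→Request R3 ($59) — total 47+48+46+23+59 = $223.
Column-greedy (each request in turn goes to its best remaining driver) gives $197, worse by 26.
Next-best assignment: Car 27→Request R6, Car 106→Request R2, Car 44→Request R7, Car 70→Request R4, Car 31→Request R3 = $208.
Swapping Car 27↔Car 106 (Car 27→Request R2 $63, Car 106→Request R4 $9) loses 23.
Car 44's own top request is Request R2 ($60), but forcing Car 44→Request R2 and reassigning the rest optimally gives only $200 — worse by 23.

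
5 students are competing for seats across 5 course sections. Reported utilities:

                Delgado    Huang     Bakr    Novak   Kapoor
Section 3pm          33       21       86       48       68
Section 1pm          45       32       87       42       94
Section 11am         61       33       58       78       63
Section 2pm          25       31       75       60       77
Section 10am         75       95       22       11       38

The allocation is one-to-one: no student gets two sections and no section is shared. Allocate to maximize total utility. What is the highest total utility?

Max total: 396 points

Optimal: Delgado→Section 11am (61 points), Huang→Section 10am (95 points), Bakr→Section 3pm (86 points), Novak→Section 2pm (60 points), Kapoor→Section 1pm (94 points) — total 61+95+86+60+94 = 396 points.
Every other assignment is strictly worse.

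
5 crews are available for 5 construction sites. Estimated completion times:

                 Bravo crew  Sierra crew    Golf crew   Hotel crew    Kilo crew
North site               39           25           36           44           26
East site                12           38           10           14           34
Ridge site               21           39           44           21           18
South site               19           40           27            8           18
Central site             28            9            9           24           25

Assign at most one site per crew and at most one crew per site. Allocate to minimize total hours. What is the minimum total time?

Optimal: Bravo crew→East site (12 hours), Sierra crew→North site (25 hours), Golf crew→Central site (9 hours), Hotel crew→South site (8 hours), Kilo crew→Ridge site (18 hours) — total 12+25+9+8+18 = 72 hours.
Next-best assignment: Bravo crew→Ridge site, Sierra crew→Central site, Golf crew→East site, Hotel crew→South site, Kilo crew→North site = 74 hours.
Swapping Kilo crew↔Sierra crew (Kilo crew→North site 26 hours, Sierra crew→Ridge site 39 hours) adds 22.
Checked against all permutations: 72 hours is optimal.

Minimum total: 72 hours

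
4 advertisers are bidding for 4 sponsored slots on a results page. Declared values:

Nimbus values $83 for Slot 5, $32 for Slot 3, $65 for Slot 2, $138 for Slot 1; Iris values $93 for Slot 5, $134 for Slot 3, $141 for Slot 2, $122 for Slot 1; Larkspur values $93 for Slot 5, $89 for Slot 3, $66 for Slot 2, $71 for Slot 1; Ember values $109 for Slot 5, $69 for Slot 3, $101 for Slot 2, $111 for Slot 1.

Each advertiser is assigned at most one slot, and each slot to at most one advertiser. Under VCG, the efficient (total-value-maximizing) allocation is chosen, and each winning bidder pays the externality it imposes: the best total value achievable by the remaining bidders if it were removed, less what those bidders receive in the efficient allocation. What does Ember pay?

Ember pays $4.

Efficient allocation: Nimbus→Slot 1 ($138), Iris→Slot 2 ($141), Larkspur→Slot 3 ($89), Ember→Slot 5 ($109); total welfare W = $477.
Ember receives Slot 5 at value $109, so the others get W − 109 = $368.
Without Ember: best allocation of the remaining 3 bidders over all 4 slots is Nimbus→Slot 1 ($138), Iris→Slot 2 ($141), Larkspur→Slot 5 ($93), total $372.
VCG payment = (others' best without Ember) − (others' welfare with Ember) = 372 − 368 = $4.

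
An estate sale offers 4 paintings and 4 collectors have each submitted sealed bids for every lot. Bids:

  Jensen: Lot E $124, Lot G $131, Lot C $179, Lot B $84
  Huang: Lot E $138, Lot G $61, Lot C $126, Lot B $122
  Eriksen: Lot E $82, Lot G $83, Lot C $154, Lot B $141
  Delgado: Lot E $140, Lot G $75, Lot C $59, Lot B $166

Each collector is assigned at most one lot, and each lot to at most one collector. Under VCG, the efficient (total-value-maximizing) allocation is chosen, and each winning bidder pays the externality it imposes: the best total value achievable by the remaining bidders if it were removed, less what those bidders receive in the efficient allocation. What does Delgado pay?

Efficient allocation: Jensen→Lot G ($131), Huang→Lot E ($138), Eriksen→Lot C ($154), Delgado→Lot B ($166); total welfare W = $589.
Delgado receives Lot B at value $166, so the others get W − 166 = $423.
Without Delgado: best allocation of the remaining 3 bidders over all 4 lots is Jensen→Lot C ($179), Huang→Lot E ($138), Eriksen→Lot B ($141), total $458.
VCG payment = (others' best without Delgado) − (others' welfare with Delgado) = 458 − 423 = $35.

Delgado pays $35.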